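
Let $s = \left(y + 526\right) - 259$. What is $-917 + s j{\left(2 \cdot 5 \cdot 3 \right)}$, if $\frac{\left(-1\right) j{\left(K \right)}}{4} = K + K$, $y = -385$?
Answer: $27403$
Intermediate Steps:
$j{\left(K \right)} = - 8 K$ ($j{\left(K \right)} = - 4 \left(K + K\right) = - 4 \cdot 2 K = - 8 K$)
$s = -118$ ($s = \left(-385 + 526\right) - 259 = 141 - 259 = -118$)
$-917 + s j{\left(2 \cdot 5 \cdot 3 \right)} = -917 - 118 \left(- 8 \cdot 2 \cdot 5 \cdot 3\right) = -917 - 118 \left(- 8 \cdot 10 \cdot 3\right) = -917 - 118 \left(\left(-8\right) 30\right) = -917 - -28320 = -917 + 28320 = 27403$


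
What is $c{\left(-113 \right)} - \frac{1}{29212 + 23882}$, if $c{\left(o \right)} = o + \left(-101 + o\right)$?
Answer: $- \frac{17361739}{53094} \approx -327.0$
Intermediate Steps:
$c{\left(o \right)} = -101 + 2 o$
$c{\left(-113 \right)} - \frac{1}{29212 + 23882} = \left(-101 + 2 \left(-113\right)\right) - \frac{1}{29212 + 23882} = \left(-101 - 226\right) - \frac{1}{53094} = -327 - \frac{1}{53094} = - \frac{17361739}{53094}$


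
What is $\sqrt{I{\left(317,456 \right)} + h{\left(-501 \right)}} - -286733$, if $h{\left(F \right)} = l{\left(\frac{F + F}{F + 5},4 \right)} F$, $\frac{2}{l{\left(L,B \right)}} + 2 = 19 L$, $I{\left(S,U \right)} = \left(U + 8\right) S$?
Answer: $286733 + \frac{8 \sqrt{187075907221}}{9023} \approx 2.8712 \cdot 10^{5}$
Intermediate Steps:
$I{\left(S,U \right)} = S \left(8 + U\right)$ ($I{\left(S,U \right)} = \left(8 + U\right) S = S \left(8 + U\right)$)
$l{\left(L,B \right)} = \frac{2}{-2 + 19 L}$
$h{\left(F \right)} = \frac{2 F}{-2 + \frac{38 F}{5 + F}}$ ($h{\left(F \right)} = \frac{2}{-2 + 19 \frac{F + F}{F + 5}} F = \frac{2}{-2 + 19 \frac{2 F}{5 + F}} F = \frac{2}{-2 + \frac{38 F}{5 + F}} F = \frac{2 F}{-2 + \frac{38 F}{5 + F}}$)
$\sqrt{I{\left(317,456 \right)} + h{\left(-501 \right)}} - -286733 = \sqrt{317 \left(8 + 456\right) - \frac{501 \left(5 - 501\right)}{-5 + 18 \left(-501\right)}} - -286733 = \sqrt{317 \cdot 464 - 501 \frac{1}{-5 - 9018} \left(-496\right)} + 286733 = \sqrt{147088 - 501 \frac{1}{-9023} \left(-496\right)} + 286733 = \sqrt{147088 - \left(- \frac{501}{9023}\right) \left(-496\right)} + 286733 = \sqrt{147088 - \frac{248496}{9023}} + 286733 = \sqrt{\frac{1326926528}{9023}} + 286733 = \frac{8 \sqrt{187075907221}}{9023} + 286733 = 286733 + \frac{8 \sqrt{187075907221}}{9023}$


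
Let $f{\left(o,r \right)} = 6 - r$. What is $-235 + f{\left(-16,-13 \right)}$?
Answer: $-216$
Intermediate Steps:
$-235 + f{\left(-16,-13 \right)} = -235 + \left(6 - -13\right) = -235 + \left(6 + 13\right) = -235 + 19 = -216$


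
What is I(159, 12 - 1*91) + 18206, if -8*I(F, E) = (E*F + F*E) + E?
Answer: 170849/8 ≈ 21356.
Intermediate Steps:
I(F, E) = -E/8 - E*F/4 (I(F, E) = -((E*F + F*E) + E)/8 = -((E*F + E*F) + E)/8 = -(2*E*F + E)/8 = -(E + 2*E*F)/8 = -E/8 - E*F/4)
I(159, 12 - 1*91) + 18206 = -(12 - 1*91)*(1 + 2*159)/8 + 18206 = -(12 - 91)*(1 + 318)/8 + 18206 = -⅛*(-79)*319 + 18206 = 25201/8 + 18206 = 170849/8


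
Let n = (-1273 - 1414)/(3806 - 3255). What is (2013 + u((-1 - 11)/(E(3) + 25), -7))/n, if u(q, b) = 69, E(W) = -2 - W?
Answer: -1147182/2687 ≈ -426.94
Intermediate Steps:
n = -2687/551 ≈ -4.8766
(2013 + u((-1 - 11)/(E(3) + 25), -7))/n = (2013 + 69)/(-2687/551) = 2082*(-551/2687) = -1147182/2687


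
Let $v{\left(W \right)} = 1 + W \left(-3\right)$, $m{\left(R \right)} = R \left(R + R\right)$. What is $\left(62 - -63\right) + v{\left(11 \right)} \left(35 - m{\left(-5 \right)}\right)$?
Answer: $605$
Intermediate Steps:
$m{\left(R \right)} = 2 R^{2}$ ($m{\left(R \right)} = R 2 R = 2 R^{2}$)
$v{\left(W \right)} = 1 - 3 W$
$\left(62 - -63\right) + v{\left(11 \right)} \left(35 - m{\left(-5 \right)}\right) = \left(62 - -63\right) + \left(1 - 33\right) \left(35 - 2 \left(-5\right)^{2}\right) = \left(62 + 63\right) + \left(1 - 33\right) \left(35 - 2 \cdot 25\right) = 125 - 32 \left(35 - 50\right) = 125 - -480 = 125 + 480 = 605$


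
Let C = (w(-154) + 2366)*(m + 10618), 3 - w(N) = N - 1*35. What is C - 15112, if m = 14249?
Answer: 63594674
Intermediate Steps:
w(N) = 38 - N (w(N) = 3 - (N - 1*35) = 3 - (N - 35) = 3 - (-35 + N) = 3 + (35 - N) = 38 - N)
C = 63609786 (C = ((38 - 1*(-154)) + 2366)*(14249 + 10618) = ((38 + 154) + 2366)*24867 = (192 + 2366)*24867 = 2558*24867 = 63609786)
C - 15112 = 63609786 - 15112 = 63594674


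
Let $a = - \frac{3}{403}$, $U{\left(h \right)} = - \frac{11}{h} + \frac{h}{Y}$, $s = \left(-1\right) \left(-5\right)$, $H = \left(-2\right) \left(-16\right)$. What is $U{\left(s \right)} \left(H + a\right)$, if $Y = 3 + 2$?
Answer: $- \frac{77358}{2015} \approx -38.391$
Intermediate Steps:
$H = 32$
$Y = 5$
$s = 5$
$U{\left(h \right)} = - \frac{11}{h} + \frac{h}{5}$
$a = - \frac{3}{403}$ ($a = \left(-3\right) \frac{1}{403} = - \frac{3}{403} \approx -0.0074442$)
$U{\left(s \right)} \left(H + a\right) = \left(- \frac{11}{5} + \frac{1}{5} \cdot 5\right) \left(32 - \frac{3}{403}\right) = \left(\left(-11\right) \frac{1}{5} + 1\right) \frac{12893}{403} = \left(- \frac{11}{5} + 1\right) \frac{12893}{403} = \left(- \frac{6}{5}\right) \frac{12893}{403} = - \frac{77358}{2015}$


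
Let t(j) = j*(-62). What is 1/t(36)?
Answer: -1/2232 ≈ -0.00044803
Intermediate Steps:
t(j) = -62*j
1/t(36) = 1/(-62*36) = 1/(-2232) = -1/2232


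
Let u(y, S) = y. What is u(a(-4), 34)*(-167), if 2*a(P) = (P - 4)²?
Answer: -5344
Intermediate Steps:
a(P) = (-4 + P)²/2 (a(P) = (P - 4)²/2 = (-4 + P)²/2)
u(a(-4), 34)*(-167) = ((-4 - 4)²/2)*(-167) = ((½)*(-8)²)*(-167) = ((½)*64)*(-167) = 32*(-167) = -5344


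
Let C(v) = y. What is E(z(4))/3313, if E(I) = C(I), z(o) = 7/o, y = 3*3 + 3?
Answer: 12/3313 ≈ 0.0036221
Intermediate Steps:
y = 12 (y = 9 + 3 = 12)
C(v) = 12
E(I) = 12
E(z(4))/3313 = 12/3313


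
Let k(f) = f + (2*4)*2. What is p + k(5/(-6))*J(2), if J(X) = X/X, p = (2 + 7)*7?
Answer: 469/6 ≈ 78.167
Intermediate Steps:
p = 63 (p = 9*7 = 63)
J(X) = 1
k(f) = 16 + f (k(f) = f + 8*2 = f + 16 = 16 + f)
p + k(5/(-6))*J(2) = 63 + (16 + 5/(-6))*1 = 63 + (16 + 5*(-⅙))*1 = 63 + (16 - ⅚)*1 = 63 + (91/6)*1 = 63 + 91/6 = 469/6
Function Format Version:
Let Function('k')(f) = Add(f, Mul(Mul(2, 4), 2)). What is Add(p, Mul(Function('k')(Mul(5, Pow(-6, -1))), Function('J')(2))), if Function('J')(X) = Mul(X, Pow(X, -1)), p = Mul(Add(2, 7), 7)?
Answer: Rational(469, 6) ≈ 78.167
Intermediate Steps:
p = 63 (p = Mul(9, 7) = 63)
Function('J')(X) = 1
Function('k')(f) = Add(16, f) (Function('k')(f) = Add(f, Mul(8, 2)) = Add(f, 16) = Add(16, f))
Add(p, Mul(Function('k')(Mul(5, Pow(-6, -1))), Function('J')(2))) = Add(63, Mul(Add(16, Mul(5, Pow(-6, -1))), 1)) = Add(63, Mul(Add(16, Mul(5, Rational(-1, 6))), 1)) = Add(63, Mul(Add(16, Rational(-5, 6)), 1)) = Add(63, Mul(Rational(91, 6), 1)) = Add(63, Rational(91, 6)) = Rational(469, 6)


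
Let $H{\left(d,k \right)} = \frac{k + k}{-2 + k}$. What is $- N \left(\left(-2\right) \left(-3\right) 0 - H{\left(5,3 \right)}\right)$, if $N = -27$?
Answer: $-162$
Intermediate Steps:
$H{\left(d,k \right)} = \frac{2 k}{-2 + k}$
$- N \left(\left(-2\right) \left(-3\right) 0 - H{\left(5,3 \right)}\right) = \left(-1\right) \left(-27\right) \left(\left(-2\right) \left(-3\right) 0 - 2 \cdot 3 \frac{1}{-2 + 3}\right) = 27 \left(6 \cdot 0 - 2 \cdot 3 \cdot 1^{-1}\right) = 27 \left(0 - 2 \cdot 3 \cdot 1\right) = 27 \left(0 - 6\right) = 27 \left(-6\right) = -162$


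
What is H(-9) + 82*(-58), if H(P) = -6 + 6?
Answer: -4756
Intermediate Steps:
H(P) = 0
H(-9) + 82*(-58) = 0 + 82*(-58) = 0 - 4756 = -4756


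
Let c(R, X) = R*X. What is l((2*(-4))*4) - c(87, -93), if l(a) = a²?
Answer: 9115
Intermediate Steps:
l((2*(-4))*4) - c(87, -93) = ((2*(-4))*4)² - 87*(-93) = (-8*4)² - 1*(-8091) = (-32)² + 8091 = 1024 + 8091 = 9115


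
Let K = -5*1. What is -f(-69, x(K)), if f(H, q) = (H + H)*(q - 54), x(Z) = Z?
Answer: -8142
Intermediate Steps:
K = -5
f(H, q) = 2*H*(-54 + q) (f(H, q) = (2*H)*(-54 + q) = 2*H*(-54 + q))
-f(-69, x(K)) = -2*(-69)*(-54 - 5) = -2*(-69)*(-59) = -1*8142 = -8142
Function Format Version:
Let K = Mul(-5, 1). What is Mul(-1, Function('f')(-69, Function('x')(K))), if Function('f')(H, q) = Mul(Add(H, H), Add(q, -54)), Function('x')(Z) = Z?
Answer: -8142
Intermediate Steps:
K = -5
Function('f')(H, q) = Mul(2, H, Add(-54, q)) (Function('f')(H, q) = Mul(Mul(2, H), Add(-54, q)) = Mul(2, H, Add(-54, q)))
Mul(-1, Function('f')(-69, Function('x')(K))) = Mul(-1, Mul(2, -69, Add(-54, -5))) = Mul(-1, Mul(2, -69, -59)) = Mul(-1, 8142) = -8142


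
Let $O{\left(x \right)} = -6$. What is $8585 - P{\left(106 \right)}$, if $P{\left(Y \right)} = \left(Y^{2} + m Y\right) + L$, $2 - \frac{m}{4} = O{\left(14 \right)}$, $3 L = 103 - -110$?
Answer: $-6114$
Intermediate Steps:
$L = 71$ ($L = \frac{103 - -110}{3} = \frac{103 + 110}{3} = \frac{1}{3} \cdot 213 = 71$)
$m = 32$ ($m = 8 - -24 = 8 + 24 = 32$)
$P{\left(Y \right)} = 71 + Y^{2} + 32 Y$ ($P{\left(Y \right)} = \left(Y^{2} + 32 Y\right) + 71 = 71 + Y^{2} + 32 Y$)
$8585 - P{\left(106 \right)} = 8585 - \left(71 + 106^{2} + 32 \cdot 106\right) = 8585 - \left(71 + 11236 + 3392\right) = 8585 - 14699 = -6114$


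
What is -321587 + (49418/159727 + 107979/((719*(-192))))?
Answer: -2363667163517207/7349997632 ≈ -3.2159e+5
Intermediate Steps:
-321587 + (49418/159727 + 107979/((719*(-192)))) = -321587 + (49418*(1/159727) + 107979/(-138048)) = -321587 + (49418/159727 + 107979*(-1/138048)) = -321587 + (49418/159727 - 35993/46016) = -321587 - 3475035223/7349997632 = -2363667163517207/7349997632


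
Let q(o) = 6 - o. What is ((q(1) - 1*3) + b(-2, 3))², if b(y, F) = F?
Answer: 25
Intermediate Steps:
((q(1) - 1*3) + b(-2, 3))² = (((6 - 1*1) - 1*3) + 3)² = (((6 - 1) - 3) + 3)² = ((5 - 3) + 3)² = (2 + 3)² = 5² = 25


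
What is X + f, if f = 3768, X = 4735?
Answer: 8503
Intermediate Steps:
X + f = 4735 + 3768 = 8503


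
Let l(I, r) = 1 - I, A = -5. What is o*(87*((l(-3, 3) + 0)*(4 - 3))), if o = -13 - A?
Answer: -2784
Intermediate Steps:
o = -8 (o = -13 - 1*(-5) = -13 + 5 = -8)
o*(87*((l(-3, 3) + 0)*(4 - 3))) = -696*((1 - 1*(-3)) + 0)*(4 - 3) = -696*((1 + 3) + 0)*1 = -696*(4 + 0)*1 = -696*4*1 = -696*4 = -8*348 = -2784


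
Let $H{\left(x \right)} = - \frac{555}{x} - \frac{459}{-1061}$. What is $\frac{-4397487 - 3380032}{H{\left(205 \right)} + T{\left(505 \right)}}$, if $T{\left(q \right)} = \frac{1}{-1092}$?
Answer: $\frac{369456200588748}{108099085} \approx 3.4178 \cdot 10^{6}$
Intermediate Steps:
$T{\left(q \right)} = - \frac{1}{1092}$
$H{\left(x \right)} = \frac{459}{1061} - \frac{555}{x}$ ($H{\left(x \right)} = - \frac{555}{x} - - \frac{459}{1061} = - \frac{555}{x} + \frac{459}{1061} = \frac{459}{1061} - \frac{555}{x}$)
$\frac{-4397487 - 3380032}{H{\left(205 \right)} + T{\left(505 \right)}} = \frac{-4397487 - 3380032}{\left(\frac{459}{1061} - \frac{555}{205}\right) - \frac{1}{1092}} = - \frac{7777519}{\left(\frac{459}{1061} - \frac{111}{41}\right) - \frac{1}{1092}} = - \frac{7777519}{- \frac{98952}{43501} - \frac{1}{1092}} = - \frac{7777519}{- \frac{108099085}{47503092}} = \left(-7777519\right) \left(- \frac{47503092}{108099085}\right) = \frac{369456200588748}{108099085}$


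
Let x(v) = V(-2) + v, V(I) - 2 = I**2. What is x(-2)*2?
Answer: 8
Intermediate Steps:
V(I) = 2 + I**2
x(v) = 6 + v (x(v) = (2 + (-2)**2) + v = (2 + 4) + v = 6 + v)
x(-2)*2 = (6 - 2)*2 = 4*2 = 8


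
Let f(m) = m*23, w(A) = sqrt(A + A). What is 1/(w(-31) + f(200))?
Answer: 2300/10580031 - I*sqrt(62)/21160062 ≈ 0.00021739 - 3.7212e-7*I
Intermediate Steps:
w(A) = sqrt(2)*sqrt(A) (w(A) = sqrt(2*A) = sqrt(2)*sqrt(A))
f(m) = 23*m
1/(w(-31) + f(200)) = 1/(sqrt(2)*sqrt(-31) + 23*200) = 1/(sqrt(2)*(I*sqrt(31)) + 4600) = 1/(I*sqrt(62) + 4600) = 1/(4600 + I*sqrt(62))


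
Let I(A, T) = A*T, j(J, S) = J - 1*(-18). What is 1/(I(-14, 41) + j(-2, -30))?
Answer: -1/558 ≈ -0.0017921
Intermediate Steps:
j(J, S) = 18 + J (j(J, S) = J + 18 = 18 + J)
1/(I(-14, 41) + j(-2, -30)) = 1/(-14*41 + (18 - 2)) = 1/(-574 + 16) = 1/(-558) = -1/558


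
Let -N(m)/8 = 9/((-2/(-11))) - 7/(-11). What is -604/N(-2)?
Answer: 1661/1103 ≈ 1.5059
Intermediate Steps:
N(m) = -4412/11 (N(m) = -8*(9/((-2/(-11))) - 7/(-11)) = -8*(9/((-2*(-1/11))) - 7*(-1/11)) = -8*(9/(2/11) + 7/11) = -8*(9*(11/2) + 7/11) = -8*(99/2 + 7/11) = -8*1103/22 = -4412/11)
-604/N(-2) = -604/(-4412/11) = -604*(-11/4412) = 1661/1103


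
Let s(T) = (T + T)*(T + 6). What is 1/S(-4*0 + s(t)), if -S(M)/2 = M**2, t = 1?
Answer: -1/392 ≈ -0.0025510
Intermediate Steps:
s(T) = 2*T*(6 + T) (s(T) = (2*T)*(6 + T) = 2*T*(6 + T))
S(M) = -2*M**2
1/S(-4*0 + s(t)) = 1/(-2*(-4*0 + 2*1*(6 + 1))**2) = 1/(-2*(0 + 2*1*7)**2) = 1/(-2*(0 + 14)**2) = 1/(-2*14**2) = 1/(-2*196) = 1/(-392) = -1/392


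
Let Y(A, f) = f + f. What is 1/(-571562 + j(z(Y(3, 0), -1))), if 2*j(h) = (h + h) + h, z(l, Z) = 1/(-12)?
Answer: -8/4572497 ≈ -1.7496e-6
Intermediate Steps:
Y(A, f) = 2*f
z(l, Z) = -1/12
j(h) = 3*h/2 (j(h) = ((h + h) + h)/2 = (2*h + h)/2 = (3*h)/2 = 3*h/2)
1/(-571562 + j(z(Y(3, 0), -1))) = 1/(-571562 + (3/2)*(-1/12)) = 1/(-571562 - ⅛) = 1/(-4572497/8) = -8/4572497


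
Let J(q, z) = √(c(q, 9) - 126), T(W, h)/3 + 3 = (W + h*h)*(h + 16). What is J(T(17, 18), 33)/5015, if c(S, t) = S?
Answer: √34647/5015 ≈ 0.037116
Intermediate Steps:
T(W, h) = -9 + 3*(16 + h)*(W + h²) (T(W, h) = -9 + 3*((W + h*h)*(h + 16)) = -9 + 3*((W + h²)*(16 + h)) = -9 + 3*((16 + h)*(W + h²)) = -9 + 3*(16 + h)*(W + h²))
J(q, z) = √(-126 + q) (J(q, z) = √(q - 126) = √(-126 + q))
J(T(17, 18), 33)/5015 = √(-126 + (-9 + 3*18³ + 48*17 + 48*18² + 3*17*18))/5015 = √(-126 + (-9 + 3*5832 + 816 + 48*324 + 918))*(1/5015) = √(-126 + (-9 + 17496 + 816 + 15552 + 918))*(1/5015) = √(-126 + 34773)*(1/5015) = √34647*(1/5015) = √34647/5015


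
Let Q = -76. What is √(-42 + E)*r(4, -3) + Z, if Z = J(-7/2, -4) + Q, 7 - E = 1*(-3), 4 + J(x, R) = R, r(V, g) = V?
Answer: -84 + 16*I*√2 ≈ -84.0 + 22.627*I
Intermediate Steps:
J(x, R) = -4 + R
E = 10 (E = 7 - (-3) = 7 - 1*(-3) = 7 + 3 = 10)
Z = -84 (Z = (-4 - 4) - 76 = -8 - 76 = -84)
√(-42 + E)*r(4, -3) + Z = √(-42 + 10)*4 - 84 = √(-32)*4 - 84 = (4*I*√2)*4 - 84 = 16*I*√2 - 84 = -84 + 16*I*√2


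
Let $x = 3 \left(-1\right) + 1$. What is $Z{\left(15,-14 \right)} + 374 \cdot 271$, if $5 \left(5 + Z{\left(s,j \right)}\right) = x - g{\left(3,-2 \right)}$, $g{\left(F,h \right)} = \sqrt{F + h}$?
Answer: $\frac{506742}{5} \approx 1.0135 \cdot 10^{5}$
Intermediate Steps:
$x = -2$ ($x = -3 + 1 = -2$)
$Z{\left(s,j \right)} = - \frac{28}{5}$ ($Z{\left(s,j \right)} = -5 + \frac{-2 - \sqrt{3 - 2}}{5} = -5 + \frac{-2 - \sqrt{1}}{5} = -5 + \frac{-2 - 1}{5} = -5 + \frac{1}{5} \left(-3\right) = -5 - \frac{3}{5} = - \frac{28}{5}$)
$Z{\left(15,-14 \right)} + 374 \cdot 271 = - \frac{28}{5} + 374 \cdot 271 = - \frac{28}{5} + 101354 = \frac{506742}{5}$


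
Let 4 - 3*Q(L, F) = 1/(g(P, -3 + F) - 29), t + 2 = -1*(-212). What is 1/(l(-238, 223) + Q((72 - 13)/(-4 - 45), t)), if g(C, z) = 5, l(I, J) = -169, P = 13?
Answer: -72/12071 ≈ -0.0059647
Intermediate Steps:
t = 210 (t = -2 - 1*(-212) = -2 + 212 = 210)
Q(L, F) = 97/72 (Q(L, F) = 4/3 - 1/(3*(5 - 29)) = 4/3 - ⅓/(-24) = 4/3 - ⅓*(-1/24) = 4/3 + 1/72 = 97/72)
1/(l(-238, 223) + Q((72 - 13)/(-4 - 45), t)) = 1/(-169 + 97/72) = 1/(-12071/72) = -72/12071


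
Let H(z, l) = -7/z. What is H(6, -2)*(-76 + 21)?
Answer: 385/6 ≈ 64.167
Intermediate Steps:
H(6, -2)*(-76 + 21) = (-7/6)*(-76 + 21) = -7*1/6*(-55) = -7/6*(-55) = 385/6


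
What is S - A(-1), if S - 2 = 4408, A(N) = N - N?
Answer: 4410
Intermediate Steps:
A(N) = 0
S = 4410 (S = 2 + 4408 = 4410)
S - A(-1) = 4410 - 1*0 = 4410 + 0 = 4410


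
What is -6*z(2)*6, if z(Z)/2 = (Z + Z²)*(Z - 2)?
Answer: 0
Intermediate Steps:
z(Z) = 2*(-2 + Z)*(Z + Z²) (z(Z) = 2*((Z + Z²)*(Z - 2)) = 2*((Z + Z²)*(-2 + Z)) = 2*((-2 + Z)*(Z + Z²)) = 2*(-2 + Z)*(Z + Z²))
-6*z(2)*6 = -12*2*(-2 + 2² - 1*2)*6 = -12*2*(-2 + 4 - 2)*6 = -12*2*0*6 = -6*0*6 = 0*6 = 0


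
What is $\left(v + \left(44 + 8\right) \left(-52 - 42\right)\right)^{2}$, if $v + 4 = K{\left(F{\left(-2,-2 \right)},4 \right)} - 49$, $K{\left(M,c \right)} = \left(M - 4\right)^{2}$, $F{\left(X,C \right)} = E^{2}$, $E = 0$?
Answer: $24255625$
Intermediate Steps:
$F{\left(X,C \right)} = 0$ ($F{\left(X,C \right)} = 0^{2} = 0$)
$K{\left(M,c \right)} = \left(-4 + M\right)^{2}$
$v = -37$ ($v = -4 - \left(49 - \left(-4 + 0\right)^{2}\right) = -4 - \left(49 - \left(-4\right)^{2}\right) = -4 + \left(16 - 49\right) = -4 - 33 = -37$)
$\left(v + \left(44 + 8\right) \left(-52 - 42\right)\right)^{2} = \left(-37 + \left(44 + 8\right) \left(-52 - 42\right)\right)^{2} = \left(-37 + 52 \left(-94\right)\right)^{2} = \left(-37 - 4888\right)^{2} = \left(-4925\right)^{2} = 24255625$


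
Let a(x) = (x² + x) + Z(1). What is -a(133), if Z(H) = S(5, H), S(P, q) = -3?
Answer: -17819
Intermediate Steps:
Z(H) = -3
a(x) = -3 + x + x² (a(x) = (x² + x) - 3 = (x + x²) - 3 = -3 + x + x²)
-a(133) = -(-3 + 133 + 133²) = -(-3 + 133 + 17689) = -1*17819 = -17819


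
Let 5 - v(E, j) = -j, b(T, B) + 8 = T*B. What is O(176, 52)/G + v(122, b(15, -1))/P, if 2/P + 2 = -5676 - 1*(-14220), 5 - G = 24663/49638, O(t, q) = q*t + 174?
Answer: -5573794906/74509 ≈ -74807.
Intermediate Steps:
b(T, B) = -8 + B*T (b(T, B) = -8 + T*B = -8 + B*T)
v(E, j) = 5 + j (v(E, j) = 5 - (-1)*j = 5 + j)
O(t, q) = 174 + q*t
G = 74509/16546 (G = 5 - 24663/49638 = 5 - 1*8221/16546 = 5 - 8221/16546 = 74509/16546 ≈ 4.5031)
P = 1/4271 (P = 2/(-2 + (-5676 - 1*(-14220))) = 2/(-2 + (-5676 + 14220)) = 2/(-2 + 8544) = 2/8542 = 2*(1/8542) = 1/4271 ≈ 0.00023414)
O(176, 52)/G + v(122, b(15, -1))/P = (174 + 52*176)/(74509/16546) + (5 + (-8 - 1*15))/(1/4271) = (174 + 9152)*(16546/74509) + (5 + (-8 - 15))*4271 = 9326*(16546/74509) + (5 - 23)*4271 = 154307996/74509 - 18*4271 = 154307996/74509 - 76878 = -5573794906/74509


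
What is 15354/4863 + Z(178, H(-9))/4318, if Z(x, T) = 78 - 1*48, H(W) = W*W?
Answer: 11074077/3499739 ≈ 3.1643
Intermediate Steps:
H(W) = W²
Z(x, T) = 30 (Z(x, T) = 78 - 48 = 30)
15354/4863 + Z(178, H(-9))/4318 = 15354/4863 + 30/4318 = 15354*(1/4863) + 30*(1/4318) = 5118/1621 + 15/2159 = 11074077/3499739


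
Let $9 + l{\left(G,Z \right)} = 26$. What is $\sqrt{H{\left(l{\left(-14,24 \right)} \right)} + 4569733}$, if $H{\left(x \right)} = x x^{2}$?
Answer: $3 \sqrt{508294} \approx 2138.8$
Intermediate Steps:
$l{\left(G,Z \right)} = 17$ ($l{\left(G,Z \right)} = -9 + 26 = 17$)
$H{\left(x \right)} = x^{3}$
$\sqrt{H{\left(l{\left(-14,24 \right)} \right)} + 4569733} = \sqrt{17^{3} + 4569733} = \sqrt{4913 + 4569733} = \sqrt{4574646} = 3 \sqrt{508294}$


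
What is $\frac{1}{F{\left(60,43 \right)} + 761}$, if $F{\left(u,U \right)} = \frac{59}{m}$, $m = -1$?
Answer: $\frac{1}{702} \approx 0.0014245$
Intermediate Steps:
$F{\left(u,U \right)} = -59$ ($F{\left(u,U \right)} = \frac{59}{-1} = 59 \left(-1\right) = -59$)
$\frac{1}{F{\left(60,43 \right)} + 761} = \frac{1}{-59 + 761} = \frac{1}{702}$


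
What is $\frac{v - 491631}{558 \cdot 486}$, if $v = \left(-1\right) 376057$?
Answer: $- \frac{216922}{67797} \approx -3.1996$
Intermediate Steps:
$v = -376057$
$\frac{v - 491631}{558 \cdot 486} = \frac{-376057 - 491631}{558 \cdot 486} = \frac{-376057 - 491631}{271188} = \left(-867688\right) \frac{1}{271188} = - \frac{216922}{67797}$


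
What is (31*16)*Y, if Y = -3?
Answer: -1488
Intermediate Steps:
(31*16)*Y = (31*16)*(-3) = 496*(-3) = -1488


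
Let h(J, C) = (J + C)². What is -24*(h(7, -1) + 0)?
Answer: -864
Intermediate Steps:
h(J, C) = (C + J)²
-24*(h(7, -1) + 0) = -24*((-1 + 7)² + 0) = -24*(6² + 0) = -24*(36 + 0) = -24*36 = -864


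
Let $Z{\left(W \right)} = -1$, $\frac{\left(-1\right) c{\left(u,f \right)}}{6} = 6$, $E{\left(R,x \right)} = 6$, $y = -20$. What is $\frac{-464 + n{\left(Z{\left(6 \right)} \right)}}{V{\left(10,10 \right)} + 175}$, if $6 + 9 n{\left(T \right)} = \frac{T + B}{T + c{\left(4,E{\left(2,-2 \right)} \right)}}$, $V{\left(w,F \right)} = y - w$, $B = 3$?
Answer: $- \frac{154736}{48285} \approx -3.2046$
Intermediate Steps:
$c{\left(u,f \right)} = -36$ ($c{\left(u,f \right)} = \left(-6\right) 6 = -36$)
$V{\left(w,F \right)} = -20 - w$
$n{\left(T \right)} = - \frac{2}{3} + \frac{3 + T}{9 \left(-36 + T\right)}$ ($n{\left(T \right)} = - \frac{2}{3} + \frac{\left(T + 3\right) \frac{1}{T - 36}}{9} = - \frac{2}{3} + \frac{\left(3 + T\right) \frac{1}{-36 + T}}{9} = - \frac{2}{3} + \frac{\frac{1}{-36 + T} \left(3 + T\right)}{9} = - \frac{2}{3} + \frac{3 + T}{9 \left(-36 + T\right)}$)
$\frac{-464 + n{\left(Z{\left(6 \right)} \right)}}{V{\left(10,10 \right)} + 175} = \frac{-464 + \frac{219 - -5}{9 \left(-36 - 1\right)}}{\left(-20 - 10\right) + 175} = \frac{-464 + \frac{219 + 5}{9 \left(-37\right)}}{\left(-20 - 10\right) + 175} = \frac{-464 + \frac{1}{9} \left(- \frac{1}{37}\right) 224}{-30 + 175} = \frac{-464 - \frac{224}{333}}{145} = \left(- \frac{154736}{333}\right) \frac{1}{145} = - \frac{154736}{48285}$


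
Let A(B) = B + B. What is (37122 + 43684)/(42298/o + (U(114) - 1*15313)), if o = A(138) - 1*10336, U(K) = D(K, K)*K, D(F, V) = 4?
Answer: -406454180/74751859 ≈ -5.4374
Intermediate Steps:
A(B) = 2*B
U(K) = 4*K
o = -10060 (o = 2*138 - 1*10336 = 276 - 10336 = -10060)
(37122 + 43684)/(42298/o + (U(114) - 1*15313)) = (37122 + 43684)/(42298/(-10060) + (4*114 - 1*15313)) = 80806/(42298*(-1/10060) + (456 - 15313)) = 80806/(-21149/5030 - 14857) = 80806/(-74751859/5030) = 80806*(-5030/74751859) = -406454180/74751859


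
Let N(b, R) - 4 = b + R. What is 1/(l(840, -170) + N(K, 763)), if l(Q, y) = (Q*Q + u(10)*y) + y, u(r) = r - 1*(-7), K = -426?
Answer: 1/702881 ≈ 1.4227e-6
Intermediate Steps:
N(b, R) = 4 + R + b (N(b, R) = 4 + (b + R) = 4 + (R + b) = 4 + R + b)
u(r) = 7 + r (u(r) = r + 7 = 7 + r)
l(Q, y) = Q² + 18*y (l(Q, y) = (Q*Q + (7 + 10)*y) + y = (Q² + 17*y) + y = Q² + 18*y)
1/(l(840, -170) + N(K, 763)) = 1/((840² + 18*(-170)) + (4 + 763 - 426)) = 1/((705600 - 3060) + 341) = 1/(702540 + 341) = 1/702881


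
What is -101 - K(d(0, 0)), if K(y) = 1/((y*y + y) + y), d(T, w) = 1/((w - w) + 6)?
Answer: -1349/13 ≈ -103.77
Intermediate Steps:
d(T, w) = ⅙ (d(T, w) = 1/(0 + 6) = 1/6 = ⅙)
K(y) = 1/(y² + 2*y) (K(y) = 1/((y² + y) + y) = 1/((y + y²) + y) = 1/(y² + 2*y))
-101 - K(d(0, 0)) = -101 - 1/(⅙*(2 + ⅙)) = -101 - 6/13/6 = -101 - 6*6/13 = -101 - 1*36/13 = -101 - 36/13 = -1349/13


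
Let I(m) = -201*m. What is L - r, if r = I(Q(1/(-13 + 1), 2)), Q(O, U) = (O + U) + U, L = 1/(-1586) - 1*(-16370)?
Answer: 54422795/3172 ≈ 17157.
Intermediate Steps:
L = 25962819/1586 (L = -1/1586 + 16370 = 25962819/1586 ≈ 16370.)
Q(O, U) = O + 2*U
r = -3149/4 (r = -201*(1/(-13 + 1) + 2*2) = -201*(1/(-12) + 4) = -201*(-1/12 + 4) = -201*47/12 = -3149/4 ≈ -787.25)
L - r = 25962819/1586 - 1*(-3149/4) = 25962819/1586 + 3149/4 = 54422795/3172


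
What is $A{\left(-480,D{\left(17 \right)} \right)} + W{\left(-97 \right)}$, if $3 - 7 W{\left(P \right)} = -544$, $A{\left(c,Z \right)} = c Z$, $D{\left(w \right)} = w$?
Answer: $- \frac{56573}{7} \approx -8081.9$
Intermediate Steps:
$A{\left(c,Z \right)} = Z c$
$W{\left(P \right)} = \frac{547}{7}$ ($W{\left(P \right)} = \frac{3}{7} - - \frac{544}{7} = \frac{3}{7} + \frac{544}{7} = \frac{547}{7}$)
$A{\left(-480,D{\left(17 \right)} \right)} + W{\left(-97 \right)} = 17 \left(-480\right) + \frac{547}{7} = -8160 + \frac{547}{7} = - \frac{56573}{7}$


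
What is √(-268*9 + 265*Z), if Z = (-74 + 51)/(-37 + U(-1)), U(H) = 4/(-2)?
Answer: I*√3430947/39 ≈ 47.494*I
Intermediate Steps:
U(H) = -2 (U(H) = 4*(-½) = -2)
Z = 23/39 (Z = (-74 + 51)/(-37 - 2) = -23/(-39) = -23*(-1/39) = 23/39 ≈ 0.58974)
√(-268*9 + 265*Z) = √(-268*9 + 265*(23/39)) = √(-2412 + 6095/39) = √(-87973/39) = I*√3430947/39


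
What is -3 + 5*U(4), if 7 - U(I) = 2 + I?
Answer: 2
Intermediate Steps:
U(I) = 5 - I (U(I) = 7 - (2 + I) = 7 + (-2 - I) = 5 - I)
-3 + 5*U(4) = -3 + 5*(5 - 1*4) = -3 + 5*(5 - 4) = -3 + 5*1 = -3 + 5 = 2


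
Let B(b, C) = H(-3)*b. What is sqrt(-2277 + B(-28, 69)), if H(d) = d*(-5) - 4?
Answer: I*sqrt(2585) ≈ 50.843*I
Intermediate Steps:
H(d) = -4 - 5*d (H(d) = -5*d - 4 = -4 - 5*d)
B(b, C) = 11*b (B(b, C) = (-4 - 5*(-3))*b = (-4 + 15)*b = 11*b)
sqrt(-2277 + B(-28, 69)) = sqrt(-2277 + 11*(-28)) = sqrt(-2277 - 308) = sqrt(-2585) = I*sqrt(2585)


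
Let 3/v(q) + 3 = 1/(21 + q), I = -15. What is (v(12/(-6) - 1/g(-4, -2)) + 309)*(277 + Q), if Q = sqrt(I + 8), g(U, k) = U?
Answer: 19365624/227 + 69912*I*sqrt(7)/227 ≈ 85311.0 + 814.84*I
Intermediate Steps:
Q = I*sqrt(7) (Q = sqrt(-15 + 8) = sqrt(-7) = I*sqrt(7) ≈ 2.6458*I)
v(q) = 3/(-3 + 1/(21 + q))
(v(12/(-6) - 1/g(-4, -2)) + 309)*(277 + Q) = (3*(-21 - (12/(-6) - 1/(-4)))/(62 + 3*(12/(-6) - 1/(-4))) + 309)*(277 + I*sqrt(7)) = (3*(-21 - (12*(-1/6) - 1*(-1/4)))/(62 + 3*(12*(-1/6) - 1*(-1/4))) + 309)*(277 + I*sqrt(7)) = (3*(-21 - (-2 + 1/4))/(62 + 3*(-2 + 1/4)) + 309)*(277 + I*sqrt(7)) = (3*(-21 - 1*(-7/4))/(62 + 3*(-7/4)) + 309)*(277 + I*sqrt(7)) = (3*(-21 + 7/4)/(62 - 21/4) + 309)*(277 + I*sqrt(7)) = (3*(-77/4)/(227/4) + 309)*(277 + I*sqrt(7)) = (3*(4/227)*(-77/4) + 309)*(277 + I*sqrt(7)) = (-231/227 + 309)*(277 + I*sqrt(7)) = 69912*(277 + I*sqrt(7))/227 = 19365624/227 + 69912*I*sqrt(7)/227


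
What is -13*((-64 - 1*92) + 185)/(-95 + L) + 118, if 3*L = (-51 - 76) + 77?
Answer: 40661/335 ≈ 121.38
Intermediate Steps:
L = -50/3 (L = ((-51 - 76) + 77)/3 = (-127 + 77)/3 = (1/3)*(-50) = -50/3 ≈ -16.667)
-13*((-64 - 1*92) + 185)/(-95 + L) + 118 = -13*((-64 - 1*92) + 185)/(-95 - 50/3) + 118 = -13*((-64 - 92) + 185)/(-335/3) + 118 = -13*(-156 + 185)*(-3)/335 + 118 = -377*(-3)/335 + 118 = -13*(-87/335) + 118 = 1131/335 + 118 = 40661/335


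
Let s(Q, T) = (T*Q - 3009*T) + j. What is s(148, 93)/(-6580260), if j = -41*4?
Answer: 266237/6580260 ≈ 0.040460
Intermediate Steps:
j = -164
s(Q, T) = -164 - 3009*T + Q*T (s(Q, T) = (T*Q - 3009*T) - 164 = (Q*T - 3009*T) - 164 = (-3009*T + Q*T) - 164 = -164 - 3009*T + Q*T)
s(148, 93)/(-6580260) = (-164 - 3009*93 + 148*93)/(-6580260) = (-164 - 279837 + 13764)*(-1/6580260) = -266237*(-1/6580260) = 266237/6580260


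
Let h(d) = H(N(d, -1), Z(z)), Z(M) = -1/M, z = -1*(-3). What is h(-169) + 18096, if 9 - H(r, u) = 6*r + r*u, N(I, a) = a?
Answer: 54332/3 ≈ 18111.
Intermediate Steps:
z = 3
H(r, u) = 9 - 6*r - r*u (H(r, u) = 9 - (6*r + r*u) = 9 + (-6*r - r*u) = 9 - 6*r - r*u)
h(d) = 44/3 (h(d) = 9 - 6*(-1) - 1*(-1)*(-1/3) = 9 + 6 - 1*(-1)*(-1*⅓) = 9 + 6 - 1*(-1)*(-⅓) = 9 + 6 - ⅓ = 44/3)
h(-169) + 18096 = 44/3 + 18096 = 54332/3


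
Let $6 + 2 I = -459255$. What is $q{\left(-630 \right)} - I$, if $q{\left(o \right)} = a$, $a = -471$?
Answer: $\frac{458319}{2} \approx 2.2916 \cdot 10^{5}$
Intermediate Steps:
$q{\left(o \right)} = -471$
$I = - \frac{459261}{2}$ ($I = -3 + \frac{1}{2} \left(-459255\right) = -3 - \frac{459255}{2} = - \frac{459261}{2} \approx -2.2963 \cdot 10^{5}$)
$q{\left(-630 \right)} - I = -471 - - \frac{459261}{2} = -471 + \frac{459261}{2} = \frac{458319}{2}$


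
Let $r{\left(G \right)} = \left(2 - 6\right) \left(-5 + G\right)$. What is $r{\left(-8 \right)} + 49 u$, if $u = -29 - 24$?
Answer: $-2545$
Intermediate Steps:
$u = -53$
$r{\left(G \right)} = 20 - 4 G$ ($r{\left(G \right)} = - 4 \left(-5 + G\right) = 20 - 4 G$)
$r{\left(-8 \right)} + 49 u = \left(20 - -32\right) + 49 \left(-53\right) = \left(20 + 32\right) - 2597 = 52 - 2597 = -2545$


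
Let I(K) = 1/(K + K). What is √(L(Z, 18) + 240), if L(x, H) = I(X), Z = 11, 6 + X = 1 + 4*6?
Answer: √346598/38 ≈ 15.493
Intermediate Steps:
X = 19 (X = -6 + (1 + 4*6) = -6 + (1 + 24) = -6 + 25 = 19)
I(K) = 1/(2*K)
L(x, H) = 1/38 (L(x, H) = (½)/19 = (½)*(1/19) = 1/38)
√(L(Z, 18) + 240) = √(1/38 + 240) = √(9121/38) = √346598/38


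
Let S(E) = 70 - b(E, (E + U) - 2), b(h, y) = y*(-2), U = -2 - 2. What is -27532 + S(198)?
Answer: -27078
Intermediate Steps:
U = -4
b(h, y) = -2*y
S(E) = 58 + 2*E (S(E) = 70 - (-2)*((E - 4) - 2) = 70 - (-2)*((-4 + E) - 2) = 70 - (-2)*(-6 + E) = 70 - (12 - 2*E) = 70 + (-12 + 2*E) = 58 + 2*E)
-27532 + S(198) = -27532 + (58 + 2*198) = -27532 + (58 + 396) = -27532 + 454 = -27078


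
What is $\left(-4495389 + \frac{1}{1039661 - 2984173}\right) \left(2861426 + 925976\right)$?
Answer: $- \frac{16553480237671390469}{972256} \approx -1.7026 \cdot 10^{13}$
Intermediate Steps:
$\left(-4495389 + \frac{1}{1039661 - 2984173}\right) \left(2861426 + 925976\right) = \left(-4495389 + \frac{1}{-1944512}\right) 3787402 = \left(-4495389 - \frac{1}{1944512}\right) 3787402 = \left(- \frac{8741337855169}{1944512}\right) 3787402 = - \frac{16553480237671390469}{972256}$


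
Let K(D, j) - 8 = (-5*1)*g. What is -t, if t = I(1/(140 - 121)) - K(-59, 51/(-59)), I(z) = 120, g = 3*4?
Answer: -172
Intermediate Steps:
g = 12
K(D, j) = -52 (K(D, j) = 8 - 5*1*12 = 8 - 5*12 = 8 - 60 = -52)
t = 172 (t = 120 - 1*(-52) = 120 + 52 = 172)
-t = -1*172 = -172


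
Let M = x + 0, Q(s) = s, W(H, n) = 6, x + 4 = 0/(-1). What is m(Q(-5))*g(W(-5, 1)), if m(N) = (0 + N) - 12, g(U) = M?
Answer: 68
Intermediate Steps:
x = -4 (x = -4 + 0/(-1) = -4 + 0*(-1) = -4 + 0 = -4)
M = -4 (M = -4 + 0 = -4)
g(U) = -4
m(N) = -12 + N (m(N) = N - 12 = -12 + N)
m(Q(-5))*g(W(-5, 1)) = (-12 - 5)*(-4) = -17*(-4) = 68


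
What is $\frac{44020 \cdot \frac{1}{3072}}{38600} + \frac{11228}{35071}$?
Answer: $\frac{66647554151}{207934556160} \approx 0.32052$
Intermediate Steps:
$\frac{44020 \cdot \frac{1}{3072}}{38600} + \frac{11228}{35071} = 44020 \cdot \frac{1}{3072} \cdot \frac{1}{38600} + 11228 \cdot \frac{1}{35071} = \frac{11005}{768} \cdot \frac{1}{38600} + \frac{11228}{35071} = \frac{2201}{5928960} + \frac{11228}{35071} = \frac{66647554151}{207934556160}$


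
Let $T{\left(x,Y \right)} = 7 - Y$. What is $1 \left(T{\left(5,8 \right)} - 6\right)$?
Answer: $-7$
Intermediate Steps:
$1 \left(T{\left(5,8 \right)} - 6\right) = 1 \left(\left(7 - 8\right) - 6\right) = 1 \left(-1 - 6\right) = 1 \left(-7\right) = -7$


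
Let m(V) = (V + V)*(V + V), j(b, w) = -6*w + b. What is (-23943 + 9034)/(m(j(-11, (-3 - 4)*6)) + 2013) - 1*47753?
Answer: -11190309670/234337 ≈ -47753.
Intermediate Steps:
j(b, w) = b - 6*w
m(V) = 4*V**2 (m(V) = (2*V)*(2*V) = 4*V**2)
(-23943 + 9034)/(m(j(-11, (-3 - 4)*6)) + 2013) - 1*47753 = (-23943 + 9034)/(4*(-11 - 6*(-3 - 4)*6)**2 + 2013) - 1*47753 = -14909/(4*(-11 - (-42)*6)**2 + 2013) - 47753 = -14909/(4*(-11 - 6*(-42))**2 + 2013) - 47753 = -14909/(4*(-11 + 252)**2 + 2013) - 47753 = -14909/(4*241**2 + 2013) - 47753 = -14909/(4*58081 + 2013) - 47753 = -14909/(232324 + 2013) - 47753 = -14909/234337 - 47753 = -11190309670/234337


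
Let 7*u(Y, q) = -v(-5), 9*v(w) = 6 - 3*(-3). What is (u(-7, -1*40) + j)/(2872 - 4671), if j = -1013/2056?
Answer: 31553/77673624 ≈ 0.00040623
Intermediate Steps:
v(w) = 5/3 (v(w) = (6 - 3*(-3))/9 = (6 + 9)/9 = (⅑)*15 = 5/3)
u(Y, q) = -5/21 (u(Y, q) = (-1*5/3)/7 = (⅐)*(-5/3) = -5/21)
j = -1013/2056 (j = -1013*1/2056 = -1013/2056 ≈ -0.49270)
(u(-7, -1*40) + j)/(2872 - 4671) = (-5/21 - 1013/2056)/(2872 - 4671) = -31553/43176/(-1799) = -31553/43176*(-1/1799) = 31553/77673624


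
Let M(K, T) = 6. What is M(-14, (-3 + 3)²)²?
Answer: 36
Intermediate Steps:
M(-14, (-3 + 3)²)² = 6² = 36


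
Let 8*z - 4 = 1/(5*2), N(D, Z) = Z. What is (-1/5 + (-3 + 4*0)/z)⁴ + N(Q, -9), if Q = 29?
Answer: 2355954580936/1766100625 ≈ 1334.0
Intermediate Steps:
z = 41/80 (z = ½ + (1/(5*2))/8 = ½ + ((⅕)*(½))/8 = ½ + (⅛)*(⅒) = ½ + 1/80 = 41/80 ≈ 0.51250)
(-1/5 + (-3 + 4*0)/z)⁴ + N(Q, -9) = (-1/5 + (-3 + 4*0)/(41/80))⁴ - 9 = (-1*⅕ + (-3 + 0)*(80/41))⁴ - 9 = (-⅕ - 3*80/41)⁴ - 9 = (-⅕ - 240/41)⁴ - 9 = (-1241/205)⁴ - 9 = 2371849486561/1766100625 - 9 = 2355954580936/1766100625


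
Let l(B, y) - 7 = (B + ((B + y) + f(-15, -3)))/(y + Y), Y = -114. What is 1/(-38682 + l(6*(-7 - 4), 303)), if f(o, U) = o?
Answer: -63/2436473 ≈ -2.5857e-5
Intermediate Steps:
l(B, y) = 7 + (-15 + y + 2*B)/(-114 + y) (l(B, y) = 7 + (B + ((B + y) - 15))/(y - 114) = 7 + (B + (-15 + B + y))/(-114 + y) = 7 + (-15 + y + 2*B)/(-114 + y))
1/(-38682 + l(6*(-7 - 4), 303)) = 1/(-38682 + (-813 + 2*(6*(-7 - 4)) + 8*303)/(-114 + 303)) = 1/(-38682 + (-813 + 2*(6*(-11)) + 2424)/189) = 1/(-38682 + (-813 + 2*(-66) + 2424)/189) = 1/(-38682 + (-813 - 132 + 2424)/189) = 1/(-38682 + (1/189)*1479) = 1/(-38682 + 493/63) = 1/(-2436473/63) = -63/2436473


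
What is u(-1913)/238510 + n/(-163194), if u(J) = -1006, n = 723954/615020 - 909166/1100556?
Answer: -4315976926581347/1022742505872528030 ≈ -0.0042200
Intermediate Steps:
n = 2121398617/6043428135 (n = 723954*(1/615020) - 909166*1/1100556 = 51711/43930 - 454583/550278 = 2121398617/6043428135 ≈ 0.35103)
u(-1913)/238510 + n/(-163194) = -1006/238510 + (2121398617/6043428135)/(-163194) = -1006*1/238510 + (2121398617/6043428135)*(-1/163194) = -503/119255 - 2121398617/986251211063190 = -4315976926581347/1022742505872528030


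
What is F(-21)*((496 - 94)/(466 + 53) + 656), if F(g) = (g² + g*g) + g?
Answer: 97828542/173 ≈ 5.6548e+5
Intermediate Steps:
F(g) = g + 2*g² (F(g) = (g² + g²) + g = 2*g² + g = g + 2*g²)
F(-21)*((496 - 94)/(466 + 53) + 656) = (-21*(1 + 2*(-21)))*((496 - 94)/(466 + 53) + 656) = (-21*(1 - 42))*(402/519 + 656) = (-21*(-41))*(402*(1/519) + 656) = 861*(134/173 + 656) = 861*(113622/173) = 97828542/173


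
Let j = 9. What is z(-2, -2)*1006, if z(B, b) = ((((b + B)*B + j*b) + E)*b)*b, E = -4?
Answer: -56336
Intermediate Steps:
z(B, b) = b**2*(-4 + 9*b + B*(B + b)) (z(B, b) = ((((b + B)*B + 9*b) - 4)*b)*b = ((((B + b)*B + 9*b) - 4)*b)*b = (((B*(B + b) + 9*b) - 4)*b)*b = (((9*b + B*(B + b)) - 4)*b)*b = ((-4 + 9*b + B*(B + b))*b)*b = (b*(-4 + 9*b + B*(B + b)))*b = b**2*(-4 + 9*b + B*(B + b)))
z(-2, -2)*1006 = ((-2)**2*(-4 + (-2)**2 + 9*(-2) - 2*(-2)))*1006 = (4*(-4 + 4 - 18 + 4))*1006 = (4*(-14))*1006 = -56*1006 = -56336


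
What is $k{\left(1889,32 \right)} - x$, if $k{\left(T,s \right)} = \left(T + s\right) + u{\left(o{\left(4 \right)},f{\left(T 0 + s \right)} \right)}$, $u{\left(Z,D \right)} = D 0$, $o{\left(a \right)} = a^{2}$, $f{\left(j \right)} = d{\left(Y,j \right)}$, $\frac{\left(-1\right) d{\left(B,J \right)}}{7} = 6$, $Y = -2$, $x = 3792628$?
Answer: $-3790707$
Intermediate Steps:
$d{\left(B,J \right)} = -42$ ($d{\left(B,J \right)} = \left(-7\right) 6 = -42$)
$f{\left(j \right)} = -42$
$u{\left(Z,D \right)} = 0$
$k{\left(T,s \right)} = T + s$ ($k{\left(T,s \right)} = \left(T + s\right) + 0 = T + s$)
$k{\left(1889,32 \right)} - x = \left(1889 + 32\right) - 3792628 = 1921 - 3792628 = -3790707$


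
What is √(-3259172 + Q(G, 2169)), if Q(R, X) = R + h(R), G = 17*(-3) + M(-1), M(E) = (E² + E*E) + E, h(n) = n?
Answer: 2*I*√814818 ≈ 1805.3*I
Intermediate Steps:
M(E) = E + 2*E² (M(E) = (E² + E²) + E = 2*E² + E = E + 2*E²)
G = -50 (G = 17*(-3) - (1 + 2*(-1)) = -51 - (1 - 2) = -51 - 1*(-1) = -51 + 1 = -50)
Q(R, X) = 2*R (Q(R, X) = R + R = 2*R)
√(-3259172 + Q(G, 2169)) = √(-3259172 + 2*(-50)) = √(-3259172 - 100) = √(-3259272) = 2*I*√814818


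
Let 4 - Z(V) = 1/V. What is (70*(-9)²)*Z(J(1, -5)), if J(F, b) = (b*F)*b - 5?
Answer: 44793/2 ≈ 22397.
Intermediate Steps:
J(F, b) = -5 + F*b² (J(F, b) = (F*b)*b - 5 = F*b² - 5 = -5 + F*b²)
Z(V) = 4 - 1/V
(70*(-9)²)*Z(J(1, -5)) = (70*(-9)²)*(4 - 1/(-5 + 1*(-5)²)) = (70*81)*(4 - 1/(-5 + 1*25)) = 5670*(4 - 1/(-5 + 25)) = 5670*(4 - 1/20) = 5670*(79/20) = 44793/2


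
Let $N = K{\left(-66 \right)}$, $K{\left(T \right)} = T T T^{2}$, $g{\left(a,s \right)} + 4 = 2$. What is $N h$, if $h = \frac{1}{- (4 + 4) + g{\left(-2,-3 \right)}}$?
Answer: $- \frac{9487368}{5} \approx -1.8975 \cdot 10^{6}$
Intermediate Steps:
$g{\left(a,s \right)} = -2$ ($g{\left(a,s \right)} = -4 + 2 = -2$)
$K{\left(T \right)} = T^{4}$ ($K{\left(T \right)} = T^{2} T^{2} = T^{4}$)
$h = - \frac{1}{10}$ ($h = \frac{1}{- (4 + 4) - 2} = \frac{1}{\left(-1\right) 8 - 2} = \frac{1}{-8 - 2} = \frac{1}{-10} = - \frac{1}{10} \approx -0.1$)
$N = 18974736$ ($N = \left(-66\right)^{4} = 18974736$)
$N h = 18974736 \left(- \frac{1}{10}\right) = - \frac{9487368}{5}$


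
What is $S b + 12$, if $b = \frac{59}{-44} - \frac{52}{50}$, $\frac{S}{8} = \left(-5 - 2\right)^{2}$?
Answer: $- \frac{253362}{275} \approx -921.32$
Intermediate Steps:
$S = 392$ ($S = 8 \left(-5 - 2\right)^{2} = 8 \left(-7\right)^{2} = 8 \cdot 49 = 392$)
$b = - \frac{2619}{1100}$ ($b = 59 \left(- \frac{1}{44}\right) - \frac{26}{25} = - \frac{59}{44} - \frac{26}{25} = - \frac{2619}{1100} \approx -2.3809$)
$S b + 12 = 392 \left(- \frac{2619}{1100}\right) + 12 = - \frac{256662}{275} + 12 = - \frac{253362}{275}$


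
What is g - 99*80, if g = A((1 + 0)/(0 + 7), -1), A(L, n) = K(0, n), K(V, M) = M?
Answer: -7921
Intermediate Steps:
A(L, n) = n
g = -1
g - 99*80 = -1 - 99*80 = -1 - 7920 = -7921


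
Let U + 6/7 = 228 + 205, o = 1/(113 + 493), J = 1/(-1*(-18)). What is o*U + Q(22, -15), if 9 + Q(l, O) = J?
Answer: -52376/6363 ≈ -8.2313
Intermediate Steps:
J = 1/18 ≈ 0.055556
Q(l, O) = -161/18 (Q(l, O) = -9 + 1/18 = -161/18)
o = 1/606 ≈ 0.0016502
U = 3025/7 (U = -6/7 + (228 + 205) = -6/7 + 433 = 3025/7 ≈ 432.14)
o*U + Q(22, -15) = (1/606)*(3025/7) - 161/18 = 3025/4242 - 161/18 = -52376/6363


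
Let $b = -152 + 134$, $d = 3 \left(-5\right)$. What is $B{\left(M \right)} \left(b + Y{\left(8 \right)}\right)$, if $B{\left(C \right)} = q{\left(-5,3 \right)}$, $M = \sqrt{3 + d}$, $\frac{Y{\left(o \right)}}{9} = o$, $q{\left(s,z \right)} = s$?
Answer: $-270$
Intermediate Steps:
$Y{\left(o \right)} = 9 o$
$d = -15$
$M = 2 i \sqrt{3}$ ($M = \sqrt{3 - 15} = \sqrt{-12} = 2 i \sqrt{3} \approx 3.4641 i$)
$B{\left(C \right)} = -5$
$b = -18$
$B{\left(M \right)} \left(b + Y{\left(8 \right)}\right) = - 5 \left(-18 + 9 \cdot 8\right) = - 5 \left(-18 + 72\right) = \left(-5\right) 54 = -270$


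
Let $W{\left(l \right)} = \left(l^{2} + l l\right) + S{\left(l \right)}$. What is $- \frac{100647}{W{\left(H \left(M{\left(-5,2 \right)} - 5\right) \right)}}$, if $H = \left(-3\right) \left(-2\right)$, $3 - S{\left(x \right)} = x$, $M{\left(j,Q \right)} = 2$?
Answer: $- \frac{33549}{223} \approx -150.44$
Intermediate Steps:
$S{\left(x \right)} = 3 - x$
$H = 6$
$W{\left(l \right)} = 3 - l + 2 l^{2}$ ($W{\left(l \right)} = \left(l^{2} + l l\right) - \left(-3 + l\right) = \left(l^{2} + l^{2}\right) - \left(-3 + l\right) = 2 l^{2} - \left(-3 + l\right) = 3 - l + 2 l^{2}$)
$- \frac{100647}{W{\left(H \left(M{\left(-5,2 \right)} - 5\right) \right)}} = - \frac{100647}{3 - 6 \left(2 - 5\right) + 2 \left(6 \left(2 - 5\right)\right)^{2}} = - \frac{100647}{3 - 6 \left(-3\right) + 2 \left(6 \left(-3\right)\right)^{2}} = - \frac{100647}{3 - -18 + 2 \left(-18\right)^{2}} = - \frac{100647}{3 + 18 + 2 \cdot 324} = - \frac{100647}{3 + 18 + 648} = - \frac{100647}{669} = \left(-100647\right) \frac{1}{669} = - \frac{33549}{223}$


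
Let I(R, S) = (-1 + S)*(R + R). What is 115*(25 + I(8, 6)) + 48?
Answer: 12123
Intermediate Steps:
I(R, S) = 2*R*(-1 + S) (I(R, S) = (-1 + S)*(2*R) = 2*R*(-1 + S))
115*(25 + I(8, 6)) + 48 = 115*(25 + 2*8*(-1 + 6)) + 48 = 115*(25 + 2*8*5) + 48 = 115*(25 + 80) + 48 = 115*105 + 48 = 12075 + 48 = 12123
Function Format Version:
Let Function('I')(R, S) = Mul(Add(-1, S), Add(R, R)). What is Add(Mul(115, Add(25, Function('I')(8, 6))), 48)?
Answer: 12123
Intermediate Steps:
Function('I')(R, S) = Mul(2, R, Add(-1, S)) (Function('I')(R, S) = Mul(Add(-1, S), Mul(2, R)) = Mul(2, R, Add(-1, S)))
Add(Mul(115, Add(25, Function('I')(8, 6))), 48) = Add(Mul(115, Add(25, Mul(2, 8, Add(-1, 6)))), 48) = Add(Mul(115, Add(25, Mul(2, 8, 5))), 48) = Add(Mul(115, Add(25, 80)), 48) = Add(Mul(115, 105), 48) = Add(12075, 48) = 12123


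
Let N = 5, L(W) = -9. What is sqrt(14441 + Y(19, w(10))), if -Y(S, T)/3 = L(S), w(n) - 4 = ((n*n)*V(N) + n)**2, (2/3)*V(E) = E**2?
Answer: 2*sqrt(3617) ≈ 120.28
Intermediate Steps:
V(E) = 3*E**2/2
w(n) = 4 + (n + 75*n**2/2)**2 (w(n) = 4 + ((n*n)*((3/2)*5**2) + n)**2 = 4 + (n**2*((3/2)*25) + n)**2 = 4 + (n**2*(75/2) + n)**2 = 4 + (75*n**2/2 + n)**2 = 4 + (n + 75*n**2/2)**2)
Y(S, T) = 27 (Y(S, T) = -3*(-9) = 27)
sqrt(14441 + Y(19, w(10))) = sqrt(14441 + 27) = sqrt(14468) = 2*sqrt(3617)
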